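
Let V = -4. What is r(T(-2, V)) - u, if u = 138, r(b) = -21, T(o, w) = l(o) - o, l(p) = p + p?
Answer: -159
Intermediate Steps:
l(p) = 2*p
T(o, w) = o (T(o, w) = 2*o - o = o)
r(T(-2, V)) - u = -21 - 1*138 = -21 - 138 = -159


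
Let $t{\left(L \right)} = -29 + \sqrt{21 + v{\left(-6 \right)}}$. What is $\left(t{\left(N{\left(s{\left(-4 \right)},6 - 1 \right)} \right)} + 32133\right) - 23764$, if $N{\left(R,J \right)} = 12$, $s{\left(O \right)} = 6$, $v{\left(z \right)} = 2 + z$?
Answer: $8340 + \sqrt{17} \approx 8344.1$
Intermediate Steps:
$t{\left(L \right)} = -29 + \sqrt{17}$ ($t{\left(L \right)} = -29 + \sqrt{21 + \left(2 - 6\right)} = -29 + \sqrt{21 - 4} = -29 + \sqrt{17}$)
$\left(t{\left(N{\left(s{\left(-4 \right)},6 - 1 \right)} \right)} + 32133\right) - 23764 = \left(\left(-29 + \sqrt{17}\right) + 32133\right) - 23764 = \left(32104 + \sqrt{17}\right) - 23764 = 8340 + \sqrt{17}$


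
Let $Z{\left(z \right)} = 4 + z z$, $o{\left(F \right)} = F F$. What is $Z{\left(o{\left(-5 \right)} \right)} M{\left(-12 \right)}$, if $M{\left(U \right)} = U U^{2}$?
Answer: $-1086912$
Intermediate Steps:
$M{\left(U \right)} = U^{3}$
$o{\left(F \right)} = F^{2}$
$Z{\left(z \right)} = 4 + z^{2}$
$Z{\left(o{\left(-5 \right)} \right)} M{\left(-12 \right)} = \left(4 + \left(\left(-5\right)^{2}\right)^{2}\right) \left(-12\right)^{3} = \left(4 + 25^{2}\right) \left(-1728\right) = \left(4 + 625\right) \left(-1728\right) = 629 \left(-1728\right) = -1086912$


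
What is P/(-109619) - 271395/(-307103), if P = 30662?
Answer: 20333656319/33664323757 ≈ 0.60401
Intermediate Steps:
P/(-109619) - 271395/(-307103) = 30662/(-109619) - 271395/(-307103) = 30662*(-1/109619) - 271395*(-1/307103) = -30662/109619 + 271395/307103 = 20333656319/33664323757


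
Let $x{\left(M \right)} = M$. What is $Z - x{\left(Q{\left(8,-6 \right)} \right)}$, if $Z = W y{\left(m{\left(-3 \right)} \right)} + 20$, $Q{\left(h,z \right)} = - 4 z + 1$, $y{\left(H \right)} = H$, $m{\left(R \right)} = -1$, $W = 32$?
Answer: $-37$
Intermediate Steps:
$Q{\left(h,z \right)} = 1 - 4 z$
$Z = -12$ ($Z = 32 \left(-1\right) + 20 = -32 + 20 = -12$)
$Z - x{\left(Q{\left(8,-6 \right)} \right)} = -12 - \left(1 - -24\right) = -12 - \left(1 + 24\right) = -12 - 25 = -37$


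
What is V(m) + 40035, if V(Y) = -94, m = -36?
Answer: 39941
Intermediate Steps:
V(m) + 40035 = -94 + 40035 = 39941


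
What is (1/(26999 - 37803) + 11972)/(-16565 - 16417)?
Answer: -129345487/356337528 ≈ -0.36299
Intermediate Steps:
(1/(26999 - 37803) + 11972)/(-16565 - 16417) = (1/(-10804) + 11972)/(-32982) = (-1/10804 + 11972)*(-1/32982) = (129345487/10804)*(-1/32982) = -129345487/356337528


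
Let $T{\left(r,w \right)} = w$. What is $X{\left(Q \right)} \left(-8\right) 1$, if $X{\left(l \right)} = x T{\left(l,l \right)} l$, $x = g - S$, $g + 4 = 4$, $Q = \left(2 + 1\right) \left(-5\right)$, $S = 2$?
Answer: $3600$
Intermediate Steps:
$Q = -15$ ($Q = 3 \left(-5\right) = -15$)
$g = 0$ ($g = -4 + 4 = 0$)
$x = -2$ ($x = 0 - 2 = -2$)
$X{\left(l \right)} = - 2 l^{2}$ ($X{\left(l \right)} = - 2 l l = - 2 l^{2}$)
$X{\left(Q \right)} \left(-8\right) 1 = - 2 \left(-15\right)^{2} \left(-8\right) 1 = \left(-2\right) 225 \left(-8\right) 1 = \left(-450\right) \left(-8\right) 1 = 3600 \cdot 1 = 3600$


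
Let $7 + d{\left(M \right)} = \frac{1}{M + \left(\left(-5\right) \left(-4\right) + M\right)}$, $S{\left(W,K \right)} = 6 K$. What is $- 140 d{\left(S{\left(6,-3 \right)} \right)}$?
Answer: $\frac{3955}{4} \approx 988.75$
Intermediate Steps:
$d{\left(M \right)} = -7 + \frac{1}{20 + 2 M}$ ($d{\left(M \right)} = -7 + \frac{1}{M + \left(\left(-5\right) \left(-4\right) + M\right)} = -7 + \frac{1}{M + \left(20 + M\right)} = -7 + \frac{1}{20 + 2 M}$)
$- 140 d{\left(S{\left(6,-3 \right)} \right)} = - 140 \frac{-139 - 14 \cdot 6 \left(-3\right)}{2 \left(10 + 6 \left(-3\right)\right)} = - 140 \frac{-139 - -252}{2 \left(10 - 18\right)} = - 140 \frac{-139 + 252}{2 \left(-8\right)} = - 140 \cdot \frac{1}{2} \left(- \frac{1}{8}\right) 113 = \left(-140\right) \left(- \frac{113}{16}\right) = \frac{3955}{4}$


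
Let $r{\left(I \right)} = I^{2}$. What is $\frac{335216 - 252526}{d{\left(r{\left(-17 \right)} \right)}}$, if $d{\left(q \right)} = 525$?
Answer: $\frac{16538}{105} \approx 157.5$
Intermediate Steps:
$\frac{335216 - 252526}{d{\left(r{\left(-17 \right)} \right)}} = \frac{335216 - 252526}{525} = \left(335216 - 252526\right) \frac{1}{525} = 82690 \cdot \frac{1}{525} = \frac{16538}{105}$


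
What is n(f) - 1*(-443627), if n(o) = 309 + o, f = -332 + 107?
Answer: 443711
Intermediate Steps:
f = -225
n(f) - 1*(-443627) = (309 - 225) - 1*(-443627) = 84 + 443627 = 443711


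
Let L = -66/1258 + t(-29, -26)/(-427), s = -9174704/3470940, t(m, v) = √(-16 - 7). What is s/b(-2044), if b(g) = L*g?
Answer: -9394646311897/398603006028840 + 1258086551029*I*√23/1195809018086520 ≈ -0.023569 + 0.0050456*I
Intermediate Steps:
t(m, v) = I*√23 (t(m, v) = √(-23) = I*√23)
s = -208516/78885 (s = -9174704*1/3470940 = -208516/78885 ≈ -2.6433)
L = -33/629 - I*√23/427 (L = -66/1258 + (I*√23)/(-427) = -66*1/1258 + (I*√23)*(-1/427) = -33/629 - I*√23/427 ≈ -0.052464 - 0.011231*I)
b(g) = g*(-33/629 - I*√23/427) (b(g) = (-33/629 - I*√23/427)*g = g*(-33/629 - I*√23/427))
s/b(-2044) = -208516*38369/(292*(14091 + 629*I*√23))/78885 = -208516/(78885*(67452/629 + 292*I*√23/61))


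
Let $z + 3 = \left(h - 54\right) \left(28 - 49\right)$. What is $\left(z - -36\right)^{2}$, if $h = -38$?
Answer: $3861225$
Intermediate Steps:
$z = 1929$ ($z = -3 + \left(-38 - 54\right) \left(28 - 49\right) = -3 - -1932 = -3 + 1932 = 1929$)
$\left(z - -36\right)^{2} = \left(1929 - -36\right)^{2} = \left(1929 + 36\right)^{2} = 1965^{2} = 3861225$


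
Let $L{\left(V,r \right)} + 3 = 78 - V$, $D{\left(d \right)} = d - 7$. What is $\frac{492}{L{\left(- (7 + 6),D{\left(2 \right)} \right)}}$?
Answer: $\frac{123}{22} \approx 5.5909$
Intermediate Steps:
$D{\left(d \right)} = -7 + d$
$L{\left(V,r \right)} = 75 - V$ ($L{\left(V,r \right)} = -3 - \left(-78 + V\right) = 75 - V$)
$\frac{492}{L{\left(- (7 + 6),D{\left(2 \right)} \right)}} = \frac{492}{75 - - (7 + 6)} = \frac{492}{75 - \left(-1\right) 13} = \frac{492}{75 - -13} = \frac{492}{75 + 13} = \frac{492}{88} = 492 \cdot \frac{1}{88} = \frac{123}{22}$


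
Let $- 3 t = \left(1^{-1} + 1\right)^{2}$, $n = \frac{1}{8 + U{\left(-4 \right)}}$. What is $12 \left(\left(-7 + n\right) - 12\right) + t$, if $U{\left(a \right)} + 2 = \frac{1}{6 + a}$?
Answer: $- \frac{8872}{39} \approx -227.49$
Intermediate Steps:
$U{\left(a \right)} = -2 + \frac{1}{6 + a}$
$n = \frac{2}{13}$ ($n = \frac{1}{8 + \frac{-11 - -8}{6 - 4}} = \frac{1}{8 + \frac{-11 + 8}{2}} = \frac{1}{8 + \frac{1}{2} \left(-3\right)} = \frac{1}{8 - \frac{3}{2}} = \frac{1}{\frac{13}{2}} = \frac{2}{13} \approx 0.15385$)
$t = - \frac{4}{3}$ ($t = - \frac{\left(1^{-1} + 1\right)^{2}}{3} = - \frac{\left(1 + 1\right)^{2}}{3} = - \frac{2^{2}}{3} = \left(- \frac{1}{3}\right) 4 = - \frac{4}{3} \approx -1.3333$)
$12 \left(\left(-7 + n\right) - 12\right) + t = 12 \left(\left(-7 + \frac{2}{13}\right) - 12\right) - \frac{4}{3} = 12 \left(- \frac{89}{13} - 12\right) - \frac{4}{3} = 12 \left(- \frac{245}{13}\right) - \frac{4}{3} = - \frac{2940}{13} - \frac{4}{3} = - \frac{8872}{39}$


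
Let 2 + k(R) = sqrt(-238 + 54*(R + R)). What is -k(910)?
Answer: 2 - sqrt(98042) ≈ -311.12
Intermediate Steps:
k(R) = -2 + sqrt(-238 + 108*R) (k(R) = -2 + sqrt(-238 + 54*(R + R)) = -2 + sqrt(-238 + 54*(2*R)) = -2 + sqrt(-238 + 108*R))
-k(910) = -(-2 + sqrt(-238 + 108*910)) = -(-2 + sqrt(-238 + 98280)) = -(-2 + sqrt(98042)) = 2 - sqrt(98042)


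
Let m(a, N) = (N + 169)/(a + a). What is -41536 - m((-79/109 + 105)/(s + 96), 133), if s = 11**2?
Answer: -475669779/11366 ≈ -41850.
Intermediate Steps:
s = 121
m(a, N) = (169 + N)/(2*a) (m(a, N) = (169 + N)/((2*a)) = (169 + N)*(1/(2*a)) = (169 + N)/(2*a))
-41536 - m((-79/109 + 105)/(s + 96), 133) = -41536 - (169 + 133)/(2*((-79/109 + 105)/(121 + 96))) = -41536 - 302/(2*((-79*1/109 + 105)/217)) = -41536 - 302/(2*((-79/109 + 105)*(1/217))) = -41536 - 302/(2*((11366/109)*(1/217))) = -41536 - 302/(2*11366/23653) = -41536 - 23653*302/(2*11366) = -41536 - 1*3571603/11366 = -41536 - 3571603/11366 = -475669779/11366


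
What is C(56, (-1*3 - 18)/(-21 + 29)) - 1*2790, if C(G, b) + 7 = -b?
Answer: -22355/8 ≈ -2794.4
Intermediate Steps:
C(G, b) = -7 - b
C(56, (-1*3 - 18)/(-21 + 29)) - 1*2790 = (-7 - (-1*3 - 18)/(-21 + 29)) - 1*2790 = (-7 - (-3 - 18)/8) - 2790 = (-7 - (-21)/8) - 2790 = (-7 - 1*(-21/8)) - 2790 = (-7 + 21/8) - 2790 = -35/8 - 2790 = -22355/8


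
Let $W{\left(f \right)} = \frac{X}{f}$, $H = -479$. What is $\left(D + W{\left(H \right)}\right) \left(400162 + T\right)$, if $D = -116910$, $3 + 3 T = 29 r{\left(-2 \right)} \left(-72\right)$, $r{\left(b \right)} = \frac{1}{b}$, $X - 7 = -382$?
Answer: $- \frac{22428309753135}{479} \approx -4.6823 \cdot 10^{10}$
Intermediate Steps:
$X = -375$ ($X = 7 - 382 = -375$)
$T = 347$ ($T = -1 + \frac{\frac{29}{-2} \left(-72\right)}{3} = -1 + \frac{29 \left(- \frac{1}{2}\right) \left(-72\right)}{3} = -1 + \frac{\left(- \frac{29}{2}\right) \left(-72\right)}{3} = -1 + \frac{1}{3} \cdot 1044 = -1 + 348 = 347$)
$W{\left(f \right)} = - \frac{375}{f}$
$\left(D + W{\left(H \right)}\right) \left(400162 + T\right) = \left(-116910 - \frac{375}{-479}\right) \left(400162 + 347\right) = \left(-116910 - - \frac{375}{479}\right) 400509 = \left(-116910 + \frac{375}{479}\right) 400509 = \left(- \frac{55999515}{479}\right) 400509 = - \frac{22428309753135}{479}$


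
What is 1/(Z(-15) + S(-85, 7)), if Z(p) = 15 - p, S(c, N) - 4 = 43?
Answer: 1/77 ≈ 0.012987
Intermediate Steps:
S(c, N) = 47 (S(c, N) = 4 + 43 = 47)
1/(Z(-15) + S(-85, 7)) = 1/((15 - 1*(-15)) + 47) = 1/((15 + 15) + 47) = 1/(30 + 47) = 1/77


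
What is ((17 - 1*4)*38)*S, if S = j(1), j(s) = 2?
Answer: 988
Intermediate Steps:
S = 2
((17 - 1*4)*38)*S = ((17 - 1*4)*38)*2 = ((17 - 4)*38)*2 = (13*38)*2 = 494*2 = 988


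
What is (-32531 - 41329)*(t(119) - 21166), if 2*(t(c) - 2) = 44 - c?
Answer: 1565942790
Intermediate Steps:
t(c) = 24 - c/2 (t(c) = 2 + (44 - c)/2 = 2 + (22 - c/2) = 24 - c/2)
(-32531 - 41329)*(t(119) - 21166) = (-32531 - 41329)*((24 - 1/2*119) - 21166) = -73860*((24 - 119/2) - 21166) = -73860*(-71/2 - 21166) = -73860*(-42403/2) = 1565942790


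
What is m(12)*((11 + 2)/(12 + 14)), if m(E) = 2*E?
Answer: 12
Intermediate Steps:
m(12)*((11 + 2)/(12 + 14)) = (2*12)*((11 + 2)/(12 + 14)) = 24*(13/26) = 24*(13*(1/26)) = 24*(1/2) = 12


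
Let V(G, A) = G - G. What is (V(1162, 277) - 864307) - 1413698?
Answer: -2278005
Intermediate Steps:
V(G, A) = 0
(V(1162, 277) - 864307) - 1413698 = (0 - 864307) - 1413698 = -864307 - 1413698 = -2278005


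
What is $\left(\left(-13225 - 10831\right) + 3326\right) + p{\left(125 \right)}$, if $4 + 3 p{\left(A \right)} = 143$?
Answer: $- \frac{62051}{3} \approx -20684.0$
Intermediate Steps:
$p{\left(A \right)} = \frac{139}{3}$ ($p{\left(A \right)} = - \frac{4}{3} + \frac{1}{3} \cdot 143 = - \frac{4}{3} + \frac{143}{3} = \frac{139}{3}$)
$\left(\left(-13225 - 10831\right) + 3326\right) + p{\left(125 \right)} = \left(\left(-13225 - 10831\right) + 3326\right) + \frac{139}{3} = \left(-24056 + 3326\right) + \frac{139}{3} = -20730 + \frac{139}{3} = - \frac{62051}{3}$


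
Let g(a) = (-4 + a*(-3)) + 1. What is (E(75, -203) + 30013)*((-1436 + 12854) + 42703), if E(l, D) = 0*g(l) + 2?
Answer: 1624441815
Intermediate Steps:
g(a) = -3 - 3*a (g(a) = (-4 - 3*a) + 1 = -3 - 3*a)
E(l, D) = 2 (E(l, D) = 0*(-3 - 3*l) + 2 = 0 + 2 = 2)
(E(75, -203) + 30013)*((-1436 + 12854) + 42703) = (2 + 30013)*((-1436 + 12854) + 42703) = 30015*(11418 + 42703) = 30015*54121 = 1624441815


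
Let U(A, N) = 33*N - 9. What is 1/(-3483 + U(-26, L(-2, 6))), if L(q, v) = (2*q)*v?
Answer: -1/4284 ≈ -0.00023343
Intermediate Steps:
L(q, v) = 2*q*v
U(A, N) = -9 + 33*N
1/(-3483 + U(-26, L(-2, 6))) = 1/(-3483 + (-9 + 33*(2*(-2)*6))) = 1/(-3483 + (-9 + 33*(-24))) = 1/(-3483 + (-9 - 792)) = 1/(-3483 - 801) = 1/(-4284) = -1/4284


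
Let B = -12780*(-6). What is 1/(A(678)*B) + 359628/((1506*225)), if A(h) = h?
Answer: 69247091911/65246245200 ≈ 1.0613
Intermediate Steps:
B = 76680
1/(A(678)*B) + 359628/((1506*225)) = 1/(678*76680) + 359628/((1506*225)) = (1/678)*(1/76680) + 359628/338850 = 1/51989040 + 359628*(1/338850) = 1/51989040 + 59938/56475 = 69247091911/65246245200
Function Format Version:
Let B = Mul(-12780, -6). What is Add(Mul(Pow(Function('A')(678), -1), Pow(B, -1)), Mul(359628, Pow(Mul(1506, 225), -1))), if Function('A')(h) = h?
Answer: Rational(69247091911, 65246245200) ≈ 1.0613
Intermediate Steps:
B = 76680
Add(Mul(Pow(Function('A')(678), -1), Pow(B, -1)), Mul(359628, Pow(Mul(1506, 225), -1))) = Add(Mul(Pow(678, -1), Pow(76680, -1)), Mul(359628, Pow(Mul(1506, 225), -1))) = Add(Mul(Rational(1, 678), Rational(1, 76680)), Mul(359628, Pow(338850, -1))) = Add(Rational(1, 51989040), Mul(359628, Rational(1, 338850))) = Add(Rational(1, 51989040), Rational(59938, 56475)) = Rational(69247091911, 65246245200)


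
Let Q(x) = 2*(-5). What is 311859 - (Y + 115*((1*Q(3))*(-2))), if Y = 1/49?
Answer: 15168390/49 ≈ 3.0956e+5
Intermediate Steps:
Y = 1/49 ≈ 0.020408
Q(x) = -10
311859 - (Y + 115*((1*Q(3))*(-2))) = 311859 - (1/49 + 115*((1*(-10))*(-2))) = 311859 - (1/49 + 115*(-10*(-2))) = 311859 - (1/49 + 115*20) = 311859 - (1/49 + 2300) = 311859 - 1*112701/49 = 311859 - 112701/49 = 15168390/49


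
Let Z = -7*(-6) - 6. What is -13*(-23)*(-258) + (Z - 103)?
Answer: -77209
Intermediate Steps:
Z = 36 (Z = 42 - 6 = 36)
-13*(-23)*(-258) + (Z - 103) = -13*(-23)*(-258) + (36 - 103) = 299*(-258) - 67 = -77142 - 67 = -77209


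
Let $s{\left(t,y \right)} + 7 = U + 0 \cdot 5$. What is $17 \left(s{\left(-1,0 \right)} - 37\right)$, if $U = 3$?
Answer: $-697$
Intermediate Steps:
$s{\left(t,y \right)} = -4$ ($s{\left(t,y \right)} = -7 + \left(3 + 0 \cdot 5\right) = -7 + \left(3 + 0\right) = -7 + 3 = -4$)
$17 \left(s{\left(-1,0 \right)} - 37\right) = 17 \left(-4 - 37\right) = 17 \left(-41\right) = -697$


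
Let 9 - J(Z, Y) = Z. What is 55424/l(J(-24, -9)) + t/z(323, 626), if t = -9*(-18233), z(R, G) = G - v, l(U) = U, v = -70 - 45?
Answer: 15494795/8151 ≈ 1901.0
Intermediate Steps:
v = -115
J(Z, Y) = 9 - Z
z(R, G) = 115 + G (z(R, G) = G - 1*(-115) = G + 115 = 115 + G)
t = 164097
55424/l(J(-24, -9)) + t/z(323, 626) = 55424/(9 - 1*(-24)) + 164097/(115 + 626) = 55424/(9 + 24) + 164097/741 = 55424/33 + 164097*(1/741) = 55424*(1/33) + 54699/247 = 55424/33 + 54699/247 = 15494795/8151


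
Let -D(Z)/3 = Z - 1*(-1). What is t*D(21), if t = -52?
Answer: 3432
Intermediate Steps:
D(Z) = -3 - 3*Z (D(Z) = -3*(Z - 1*(-1)) = -3*(Z + 1) = -3*(1 + Z) = -3 - 3*Z)
t*D(21) = -52*(-3 - 3*21) = -52*(-3 - 63) = -52*(-66) = 3432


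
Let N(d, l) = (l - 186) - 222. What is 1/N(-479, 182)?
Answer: -1/226 ≈ -0.0044248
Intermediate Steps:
N(d, l) = -408 + l (N(d, l) = (-186 + l) - 222 = -408 + l)
1/N(-479, 182) = 1/(-408 + 182) = 1/(-226) = -1/226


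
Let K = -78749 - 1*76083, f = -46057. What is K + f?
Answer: -200889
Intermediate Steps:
K = -154832 (K = -78749 - 76083 = -154832)
K + f = -154832 - 46057 = -200889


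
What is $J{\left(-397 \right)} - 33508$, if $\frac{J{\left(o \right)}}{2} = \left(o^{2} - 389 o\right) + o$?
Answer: $589782$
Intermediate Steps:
$J{\left(o \right)} = - 776 o + 2 o^{2}$ ($J{\left(o \right)} = 2 \left(\left(o^{2} - 389 o\right) + o\right) = 2 \left(o^{2} - 388 o\right) = - 776 o + 2 o^{2}$)
$J{\left(-397 \right)} - 33508 = 2 \left(-397\right) \left(-388 - 397\right) - 33508 = 2 \left(-397\right) \left(-785\right) - 33508 = 623290 - 33508 = 589782$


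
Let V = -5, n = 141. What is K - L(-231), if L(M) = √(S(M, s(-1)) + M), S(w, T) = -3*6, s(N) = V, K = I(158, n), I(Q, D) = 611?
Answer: 611 - I*√249 ≈ 611.0 - 15.78*I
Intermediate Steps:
K = 611
s(N) = -5
S(w, T) = -18
L(M) = √(-18 + M)
K - L(-231) = 611 - √(-18 - 231) = 611 - √(-249) = 611 - I*√249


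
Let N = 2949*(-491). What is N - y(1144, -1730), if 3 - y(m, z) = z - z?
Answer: -1447962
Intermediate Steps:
y(m, z) = 3 (y(m, z) = 3 - (z - z) = 3 - 1*0 = 3 + 0 = 3)
N = -1447959
N - y(1144, -1730) = -1447959 - 1*3 = -1447959 - 3 = -1447962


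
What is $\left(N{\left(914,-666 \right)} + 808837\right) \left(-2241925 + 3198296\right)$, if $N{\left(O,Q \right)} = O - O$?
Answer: $773548250527$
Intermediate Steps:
$N{\left(O,Q \right)} = 0$
$\left(N{\left(914,-666 \right)} + 808837\right) \left(-2241925 + 3198296\right) = \left(0 + 808837\right) \left(-2241925 + 3198296\right) = 808837 \cdot 956371 = 773548250527$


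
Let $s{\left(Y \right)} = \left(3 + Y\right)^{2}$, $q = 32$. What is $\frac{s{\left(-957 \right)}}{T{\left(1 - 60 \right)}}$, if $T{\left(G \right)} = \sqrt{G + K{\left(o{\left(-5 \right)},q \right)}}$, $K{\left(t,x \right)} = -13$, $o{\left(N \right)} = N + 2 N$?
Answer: $- 75843 i \sqrt{2} \approx - 1.0726 \cdot 10^{5} i$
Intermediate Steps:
$o{\left(N \right)} = 3 N$
$T{\left(G \right)} = \sqrt{-13 + G}$ ($T{\left(G \right)} = \sqrt{G - 13} = \sqrt{-13 + G}$)
$\frac{s{\left(-957 \right)}}{T{\left(1 - 60 \right)}} = \frac{\left(3 - 957\right)^{2}}{\sqrt{-13 + \left(1 - 60\right)}} = \frac{\left(-954\right)^{2}}{\sqrt{-13 + \left(1 - 60\right)}} = \frac{910116}{\sqrt{-13 - 59}} = \frac{910116}{\sqrt{-72}} = \frac{910116}{6 i \sqrt{2}} = 910116 \left(- \frac{i \sqrt{2}}{12}\right) = - 75843 i \sqrt{2}$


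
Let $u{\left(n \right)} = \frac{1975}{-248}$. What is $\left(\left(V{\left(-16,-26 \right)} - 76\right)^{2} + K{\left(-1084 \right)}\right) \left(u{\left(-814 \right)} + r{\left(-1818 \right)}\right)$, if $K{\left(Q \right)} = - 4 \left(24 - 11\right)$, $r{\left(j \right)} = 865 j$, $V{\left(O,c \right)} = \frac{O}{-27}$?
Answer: $- \frac{400469647146745}{45198} \approx -8.8603 \cdot 10^{9}$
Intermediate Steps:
$V{\left(O,c \right)} = - \frac{O}{27}$ ($V{\left(O,c \right)} = O \left(- \frac{1}{27}\right) = - \frac{O}{27}$)
$K{\left(Q \right)} = -52$ ($K{\left(Q \right)} = \left(-4\right) 13 = -52$)
$u{\left(n \right)} = - \frac{1975}{248}$ ($u{\left(n \right)} = 1975 \left(- \frac{1}{248}\right) = - \frac{1975}{248}$)
$\left(\left(V{\left(-16,-26 \right)} - 76\right)^{2} + K{\left(-1084 \right)}\right) \left(u{\left(-814 \right)} + r{\left(-1818 \right)}\right) = \left(\left(\left(- \frac{1}{27}\right) \left(-16\right) - 76\right)^{2} - 52\right) \left(- \frac{1975}{248} + 865 \left(-1818\right)\right) = \left(\left(\frac{16}{27} - 76\right)^{2} - 52\right) \left(- \frac{1975}{248} - 1572570\right) = \left(\left(- \frac{2036}{27}\right)^{2} - 52\right) \left(- \frac{389999335}{248}\right) = \left(\frac{4145296}{729} - 52\right) \left(- \frac{389999335}{248}\right) = \frac{4107388}{729} \left(- \frac{389999335}{248}\right) = - \frac{400469647146745}{45198}$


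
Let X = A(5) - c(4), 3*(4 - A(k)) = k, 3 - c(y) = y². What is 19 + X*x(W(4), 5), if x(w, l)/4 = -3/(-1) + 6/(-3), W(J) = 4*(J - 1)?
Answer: 241/3 ≈ 80.333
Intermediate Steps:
W(J) = -4 + 4*J (W(J) = 4*(-1 + J) = -4 + 4*J)
c(y) = 3 - y²
x(w, l) = 4 (x(w, l) = 4*(-3/(-1) + 6/(-3)) = 4*(-3*(-1) + 6*(-⅓)) = 4*(3 - 2) = 4*1 = 4)
A(k) = 4 - k/3
X = 46/3 (X = (4 - ⅓*5) - (3 - 1*4²) = (4 - 5/3) - (3 - 1*16) = 7/3 - (3 - 16) = 7/3 - 1*(-13) = 7/3 + 13 = 46/3 ≈ 15.333)
19 + X*x(W(4), 5) = 19 + (46/3)*4 = 19 + 184/3 = 241/3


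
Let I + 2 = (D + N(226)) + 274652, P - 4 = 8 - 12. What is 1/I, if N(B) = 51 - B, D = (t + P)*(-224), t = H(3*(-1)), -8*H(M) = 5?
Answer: 1/274615 ≈ 3.6415e-6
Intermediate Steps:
P = 0 (P = 4 + (8 - 12) = 4 - 4 = 0)
H(M) = -5/8 (H(M) = -⅛*5 = -5/8)
t = -5/8 ≈ -0.62500
D = 140 (D = (-5/8 + 0)*(-224) = -5/8*(-224) = 140)
I = 274615 (I = -2 + ((140 + (51 - 1*226)) + 274652) = -2 + ((140 + (51 - 226)) + 274652) = -2 + ((140 - 175) + 274652) = -2 + (-35 + 274652) = -2 + 274617 = 274615)
1/I = 1/274615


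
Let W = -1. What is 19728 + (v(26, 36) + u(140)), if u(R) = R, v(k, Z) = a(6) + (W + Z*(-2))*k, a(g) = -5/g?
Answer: 107815/6 ≈ 17969.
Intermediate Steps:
v(k, Z) = -⅚ + k*(-1 - 2*Z) (v(k, Z) = -5/6 + (-1 + Z*(-2))*k = -5*⅙ + (-1 - 2*Z)*k = -⅚ + k*(-1 - 2*Z))
19728 + (v(26, 36) + u(140)) = 19728 + ((-⅚ - 1*26 - 2*36*26) + 140) = 19728 + ((-⅚ - 26 - 1872) + 140) = 19728 + (-11393/6 + 140) = 19728 - 10553/6 = 107815/6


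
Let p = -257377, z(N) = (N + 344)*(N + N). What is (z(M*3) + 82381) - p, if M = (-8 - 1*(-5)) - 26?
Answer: 295040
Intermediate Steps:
M = -29 (M = (-8 + 5) - 26 = -3 - 26 = -29)
z(N) = 2*N*(344 + N) (z(N) = (344 + N)*(2*N) = 2*N*(344 + N))
(z(M*3) + 82381) - p = (2*(-29*3)*(344 - 29*3) + 82381) - 1*(-257377) = (2*(-87)*(344 - 87) + 82381) + 257377 = (2*(-87)*257 + 82381) + 257377 = (-44718 + 82381) + 257377 = 37663 + 257377 = 295040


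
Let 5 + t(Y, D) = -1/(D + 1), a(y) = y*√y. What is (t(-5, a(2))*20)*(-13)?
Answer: 8840/7 + 520*√2/7 ≈ 1367.9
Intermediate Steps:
a(y) = y^(3/2)
t(Y, D) = -5 - 1/(1 + D) (t(Y, D) = -5 - 1/(D + 1) = -5 - 1/(1 + D))
(t(-5, a(2))*20)*(-13) = (((-6 - 10*√2)/(1 + 2^(3/2)))*20)*(-13) = (((-6 - 10*√2)/(1 + 2*√2))*20)*(-13) = (20*(-6 - 10*√2)/(1 + 2*√2))*(-13) = -260*(-6 - 10*√2)/(1 + 2*√2)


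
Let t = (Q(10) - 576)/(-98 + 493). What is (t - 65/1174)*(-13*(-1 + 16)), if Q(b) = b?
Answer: 26916201/92746 ≈ 290.21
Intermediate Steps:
t = -566/395 (t = (10 - 576)/(-98 + 493) = -566/395 ≈ -1.4329)
(t - 65/1174)*(-13*(-1 + 16)) = (-566/395 - 65/1174)*(-13*(-1 + 16)) = (-566/395 - 65*1/1174)*(-13*15) = (-566/395 - 65/1174)*(-195) = -690159/463730*(-195) = 26916201/92746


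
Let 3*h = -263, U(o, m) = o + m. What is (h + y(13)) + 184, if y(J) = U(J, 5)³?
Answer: 17785/3 ≈ 5928.3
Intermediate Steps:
U(o, m) = m + o
h = -263/3 (h = (⅓)*(-263) = -263/3 ≈ -87.667)
y(J) = (5 + J)³
(h + y(13)) + 184 = (-263/3 + (5 + 13)³) + 184 = (-263/3 + 18³) + 184 = (-263/3 + 5832) + 184 = 17233/3 + 184 = 17785/3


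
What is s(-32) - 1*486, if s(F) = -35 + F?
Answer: -553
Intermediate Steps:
s(-32) - 1*486 = (-35 - 32) - 1*486 = -67 - 486 = -553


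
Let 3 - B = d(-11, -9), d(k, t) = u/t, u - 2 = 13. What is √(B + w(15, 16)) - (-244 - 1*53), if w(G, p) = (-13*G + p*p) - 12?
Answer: 297 + √483/3 ≈ 304.33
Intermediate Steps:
u = 15 (u = 2 + 13 = 15)
d(k, t) = 15/t
w(G, p) = -12 + p² - 13*G (w(G, p) = (-13*G + p²) - 12 = (p² - 13*G) - 12 = -12 + p² - 13*G)
B = 14/3 (B = 3 - 15/(-9) = 3 - 15*(-1)/9 = 3 - 1*(-5/3) = 3 + 5/3 = 14/3 ≈ 4.6667)
√(B + w(15, 16)) - (-244 - 1*53) = √(14/3 + (-12 + 16² - 13*15)) - (-244 - 1*53) = √(14/3 + (-12 + 256 - 195)) - (-244 - 53) = √(14/3 + 49) - 1*(-297) = √(161/3) + 297 = √483/3 + 297 = 297 + √483/3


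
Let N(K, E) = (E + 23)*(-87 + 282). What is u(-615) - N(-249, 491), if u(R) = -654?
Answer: -100884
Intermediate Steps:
N(K, E) = 4485 + 195*E (N(K, E) = (23 + E)*195 = 4485 + 195*E)
u(-615) - N(-249, 491) = -654 - (4485 + 195*491) = -654 - (4485 + 95745) = -654 - 1*100230 = -654 - 100230 = -100884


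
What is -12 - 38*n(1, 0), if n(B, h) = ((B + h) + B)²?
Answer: -164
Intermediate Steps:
n(B, h) = (h + 2*B)²
-12 - 38*n(1, 0) = -12 - 38*(0 + 2*1)² = -12 - 38*(0 + 2)² = -12 - 38*2² = -12 - 38*4 = -12 - 152 = -164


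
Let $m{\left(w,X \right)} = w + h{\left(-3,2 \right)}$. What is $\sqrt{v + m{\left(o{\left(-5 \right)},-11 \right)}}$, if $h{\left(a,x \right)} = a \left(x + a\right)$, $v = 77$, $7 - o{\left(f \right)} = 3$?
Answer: $2 \sqrt{21} \approx 9.1651$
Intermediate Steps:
$o{\left(f \right)} = 4$ ($o{\left(f \right)} = 7 - 3 = 4$)
$h{\left(a,x \right)} = a \left(a + x\right)$
$m{\left(w,X \right)} = 3 + w$ ($m{\left(w,X \right)} = w - 3 \left(-3 + 2\right) = w - -3 = w + 3 = 3 + w$)
$\sqrt{v + m{\left(o{\left(-5 \right)},-11 \right)}} = \sqrt{77 + \left(3 + 4\right)} = \sqrt{77 + 7} = \sqrt{84} = 2 \sqrt{21}$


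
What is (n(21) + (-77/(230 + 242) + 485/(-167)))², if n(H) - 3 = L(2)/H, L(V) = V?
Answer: 2134532401/2740031332416 ≈ 0.00077902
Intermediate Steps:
n(H) = 3 + 2/H
(n(21) + (-77/(230 + 242) + 485/(-167)))² = ((3 + 2/21) + (-77/(230 + 242) + 485/(-167)))² = ((3 + 2*(1/21)) + (-77/472 + 485*(-1/167)))² = ((3 + 2/21) + (-77*1/472 - 485/167))² = (65/21 + (-77/472 - 485/167))² = (65/21 - 241779/78824)² = (46201/1655304)² = 2134532401/2740031332416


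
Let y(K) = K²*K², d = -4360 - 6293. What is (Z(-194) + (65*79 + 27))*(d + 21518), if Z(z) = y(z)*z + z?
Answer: -2985646406576440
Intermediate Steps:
d = -10653
y(K) = K⁴
Z(z) = z + z⁵ (Z(z) = z⁴*z + z = z⁵ + z = z + z⁵)
(Z(-194) + (65*79 + 27))*(d + 21518) = ((-194 + (-194)⁵) + (65*79 + 27))*(-10653 + 21518) = ((-194 - 274794888224) + (5135 + 27))*10865 = (-274794888418 + 5162)*10865 = -274794883256*10865 = -2985646406576440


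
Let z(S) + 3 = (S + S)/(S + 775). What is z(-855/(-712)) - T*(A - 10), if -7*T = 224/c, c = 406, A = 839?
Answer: 1398839231/22437793 ≈ 62.343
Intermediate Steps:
z(S) = -3 + 2*S/(775 + S) (z(S) = -3 + (S + S)/(S + 775) = -3 + (2*S)/(775 + S) = -3 + 2*S/(775 + S))
T = -16/203 (T = -32/406 = -⅐*16/29 = -16/203 ≈ -0.078818)
z(-855/(-712)) - T*(A - 10) = (-2325 - (-855)/(-712))/(775 - 855/(-712)) - (-16)*(839 - 10)/203 = (-2325 - (-855)*(-1)/712)/(775 - 855*(-1/712)) - (-16)*829/203 = (-2325 - 1*855/712)/(775 + 855/712) - 1*(-13264/203) = (-2325 - 855/712)/(552655/712) + 13264/203 = (712/552655)*(-1656255/712) + 13264/203 = -331251/110531 + 13264/203 = 1398839231/22437793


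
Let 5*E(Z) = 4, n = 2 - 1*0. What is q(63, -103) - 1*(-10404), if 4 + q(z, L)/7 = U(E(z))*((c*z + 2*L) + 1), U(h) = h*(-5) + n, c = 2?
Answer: 11482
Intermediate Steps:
n = 2 (n = 2 + 0 = 2)
E(Z) = ⅘ (E(Z) = (⅕)*4 = ⅘)
U(h) = 2 - 5*h (U(h) = h*(-5) + 2 = -5*h + 2 = 2 - 5*h)
q(z, L) = -42 - 28*L - 28*z (q(z, L) = -28 + 7*((2 - 5*⅘)*((2*z + 2*L) + 1)) = -28 + 7*((2 - 4)*((2*L + 2*z) + 1)) = -28 + 7*(-2*(1 + 2*L + 2*z)) = -28 + 7*(-2 - 4*L - 4*z) = -28 + (-14 - 28*L - 28*z) = -42 - 28*L - 28*z)
q(63, -103) - 1*(-10404) = (-42 - 28*(-103) - 28*63) - 1*(-10404) = (-42 + 2884 - 1764) + 10404 = 1078 + 10404 = 11482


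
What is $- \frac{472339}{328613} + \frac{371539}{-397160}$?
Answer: $- \frac{309686702647}{130511939080} \approx -2.3729$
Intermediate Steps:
$- \frac{472339}{328613} + \frac{371539}{-397160} = \left(-472339\right) \frac{1}{328613} + 371539 \left(- \frac{1}{397160}\right) = - \frac{472339}{328613} - \frac{371539}{397160} = - \frac{309686702647}{130511939080}$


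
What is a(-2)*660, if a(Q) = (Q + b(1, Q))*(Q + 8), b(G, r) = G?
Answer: -3960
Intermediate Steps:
a(Q) = (1 + Q)*(8 + Q) (a(Q) = (Q + 1)*(Q + 8) = (1 + Q)*(8 + Q))
a(-2)*660 = (8 + (-2)² + 9*(-2))*660 = (8 + 4 - 18)*660 = -6*660 = -3960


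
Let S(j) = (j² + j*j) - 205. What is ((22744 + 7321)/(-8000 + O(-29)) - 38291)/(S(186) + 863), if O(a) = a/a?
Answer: -153159887/279365075 ≈ -0.54824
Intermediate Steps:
O(a) = 1
S(j) = -205 + 2*j² (S(j) = (j² + j²) - 205 = 2*j² - 205 = -205 + 2*j²)
((22744 + 7321)/(-8000 + O(-29)) - 38291)/(S(186) + 863) = ((22744 + 7321)/(-8000 + 1) - 38291)/((-205 + 2*186²) + 863) = (30065/(-7999) - 38291)/((-205 + 2*34596) + 863) = (30065*(-1/7999) - 38291)/((-205 + 69192) + 863) = (-30065/7999 - 38291)/(68987 + 863) = -306319774/7999/69850 = -306319774/7999*1/69850 = -153159887/279365075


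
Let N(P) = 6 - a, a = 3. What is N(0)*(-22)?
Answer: -66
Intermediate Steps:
N(P) = 3 (N(P) = 6 - 1*3 = 6 - 3 = 3)
N(0)*(-22) = 3*(-22) = -66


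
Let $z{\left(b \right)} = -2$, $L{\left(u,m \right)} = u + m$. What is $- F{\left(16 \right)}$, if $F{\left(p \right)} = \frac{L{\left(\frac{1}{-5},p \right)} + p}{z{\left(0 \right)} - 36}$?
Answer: $\frac{159}{190} \approx 0.83684$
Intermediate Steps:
$L{\left(u,m \right)} = m + u$
$F{\left(p \right)} = \frac{1}{190} - \frac{p}{19}$ ($F{\left(p \right)} = \frac{\left(p + \frac{1}{-5}\right) + p}{-2 - 36} = \frac{\left(p - \frac{1}{5}\right) + p}{-38} = \left(\left(- \frac{1}{5} + p\right) + p\right) \left(- \frac{1}{38}\right) = \left(- \frac{1}{5} + 2 p\right) \left(- \frac{1}{38}\right) = \frac{1}{190} - \frac{p}{19}$)
$- F{\left(16 \right)} = - (\frac{1}{190} - \frac{16}{19}) = \left(-1\right) \left(- \frac{159}{190}\right) = \frac{159}{190}$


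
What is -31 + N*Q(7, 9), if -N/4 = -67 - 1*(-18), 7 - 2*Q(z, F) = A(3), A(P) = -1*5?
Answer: 1145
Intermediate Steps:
A(P) = -5
Q(z, F) = 6 (Q(z, F) = 7/2 - ½*(-5) = 7/2 + 5/2 = 6)
N = 196 (N = -4*(-67 - 1*(-18)) = -4*(-67 + 18) = -4*(-49) = 196)
-31 + N*Q(7, 9) = -31 + 196*6 = -31 + 1176 = 1145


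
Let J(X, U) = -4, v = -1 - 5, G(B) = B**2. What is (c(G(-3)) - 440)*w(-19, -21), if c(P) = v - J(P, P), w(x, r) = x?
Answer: 8398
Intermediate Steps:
v = -6
c(P) = -2 (c(P) = -6 - 1*(-4) = -6 + 4 = -2)
(c(G(-3)) - 440)*w(-19, -21) = (-2 - 440)*(-19) = -442*(-19) = 8398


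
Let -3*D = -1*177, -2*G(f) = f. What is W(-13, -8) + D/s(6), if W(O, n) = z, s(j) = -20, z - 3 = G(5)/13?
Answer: -37/260 ≈ -0.14231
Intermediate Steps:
G(f) = -f/2
D = 59 (D = -(-1)*177/3 = -⅓*(-177) = 59)
z = 73/26 (z = 3 - ½*5/13 = 3 - 5/2*1/13 = 3 - 5/26 = 73/26 ≈ 2.8077)
W(O, n) = 73/26
W(-13, -8) + D/s(6) = 73/26 + 59/(-20) = 73/26 + 59*(-1/20) = 73/26 - 59/20 = -37/260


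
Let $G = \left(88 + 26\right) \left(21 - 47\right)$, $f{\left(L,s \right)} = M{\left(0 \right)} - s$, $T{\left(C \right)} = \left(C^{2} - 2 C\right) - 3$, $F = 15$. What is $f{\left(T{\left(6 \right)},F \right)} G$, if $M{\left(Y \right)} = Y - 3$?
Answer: $53352$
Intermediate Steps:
$M{\left(Y \right)} = -3 + Y$ ($M{\left(Y \right)} = Y - 3 = -3 + Y$)
$T{\left(C \right)} = -3 + C^{2} - 2 C$
$f{\left(L,s \right)} = -3 - s$ ($f{\left(L,s \right)} = \left(-3 + 0\right) - s = -3 - s$)
$G = -2964$ ($G = 114 \left(-26\right) = -2964$)
$f{\left(T{\left(6 \right)},F \right)} G = \left(-3 - 15\right) \left(-2964\right) = \left(-18\right) \left(-2964\right) = 53352$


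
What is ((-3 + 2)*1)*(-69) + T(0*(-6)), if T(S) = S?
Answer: 69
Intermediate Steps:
((-3 + 2)*1)*(-69) + T(0*(-6)) = ((-3 + 2)*1)*(-69) + 0*(-6) = -1*1*(-69) + 0 = -1*(-69) + 0 = 69 + 0 = 69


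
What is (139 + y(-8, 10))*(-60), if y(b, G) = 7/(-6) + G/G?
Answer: -8330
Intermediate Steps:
y(b, G) = -1/6 (y(b, G) = 7*(-1/6) + 1 = -7/6 + 1 = -1/6)
(139 + y(-8, 10))*(-60) = (139 - 1/6)*(-60) = (833/6)*(-60) = -8330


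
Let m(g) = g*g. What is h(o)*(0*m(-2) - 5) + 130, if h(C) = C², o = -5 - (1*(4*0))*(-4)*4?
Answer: 5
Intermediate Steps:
m(g) = g²
o = -5 (o = -5 - (1*0)*(-4)*4 = -5 - 0*(-4)*4 = -5 - 0*4 = -5 - 1*0 = -5 + 0 = -5)
h(o)*(0*m(-2) - 5) + 130 = (-5)²*(0*(-2)² - 5) + 130 = 25*(0*4 - 5) + 130 = 25*(0 - 5) + 130 = 25*(-5) + 130 = -125 + 130 = 5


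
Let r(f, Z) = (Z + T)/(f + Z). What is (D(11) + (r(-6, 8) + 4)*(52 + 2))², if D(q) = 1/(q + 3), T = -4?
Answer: 20584369/196 ≈ 1.0502e+5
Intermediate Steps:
r(f, Z) = (-4 + Z)/(Z + f) (r(f, Z) = (Z - 4)/(f + Z) = (-4 + Z)/(Z + f))
D(q) = 1/(3 + q)
(D(11) + (r(-6, 8) + 4)*(52 + 2))² = (1/(3 + 11) + ((-4 + 8)/(8 - 6) + 4)*(52 + 2))² = (1/14 + (4/2 + 4)*54)² = (1/14 + ((½)*4 + 4)*54)² = (1/14 + (2 + 4)*54)² = (1/14 + 6*54)² = (1/14 + 324)² = (4537/14)² = 20584369/196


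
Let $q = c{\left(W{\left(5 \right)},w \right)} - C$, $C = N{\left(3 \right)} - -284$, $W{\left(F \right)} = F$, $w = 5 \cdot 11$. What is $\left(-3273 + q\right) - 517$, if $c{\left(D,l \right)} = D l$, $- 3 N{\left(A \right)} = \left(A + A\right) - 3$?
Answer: $-3798$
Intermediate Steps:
$w = 55$
$N{\left(A \right)} = 1 - \frac{2 A}{3}$ ($N{\left(A \right)} = - \frac{\left(A + A\right) - 3}{3} = - \frac{2 A - 3}{3} = - \frac{-3 + 2 A}{3} = 1 - \frac{2 A}{3}$)
$C = 283$ ($C = \left(1 - 2\right) - -284 = \left(1 - 2\right) + 284 = -1 + 284 = 283$)
$q = -8$ ($q = 5 \cdot 55 - 283 = 275 - 283 = -8$)
$\left(-3273 + q\right) - 517 = \left(-3273 - 8\right) - 517 = -3281 - 517 = -3798$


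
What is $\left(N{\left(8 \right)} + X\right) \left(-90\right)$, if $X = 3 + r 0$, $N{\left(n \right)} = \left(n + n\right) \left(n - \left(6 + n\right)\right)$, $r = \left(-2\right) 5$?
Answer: $8370$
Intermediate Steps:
$r = -10$
$N{\left(n \right)} = - 12 n$ ($N{\left(n \right)} = 2 n \left(-6\right) = - 12 n$)
$X = 3$ ($X = 3 - 0 = 3 + 0 = 3$)
$\left(N{\left(8 \right)} + X\right) \left(-90\right) = \left(\left(-12\right) 8 + 3\right) \left(-90\right) = \left(-96 + 3\right) \left(-90\right) = \left(-93\right) \left(-90\right) = 8370$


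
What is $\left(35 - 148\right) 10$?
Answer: $-1130$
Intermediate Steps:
$\left(35 - 148\right) 10 = \left(-113\right) 10 = -1130$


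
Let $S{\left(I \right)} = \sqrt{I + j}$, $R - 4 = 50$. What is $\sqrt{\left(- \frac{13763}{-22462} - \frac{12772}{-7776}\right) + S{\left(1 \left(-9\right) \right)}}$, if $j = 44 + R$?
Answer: $\frac{\sqrt{3317966625534 + 1471242850704 \sqrt{89}}}{1212948} \approx 3.4189$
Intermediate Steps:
$R = 54$ ($R = 4 + 50 = 54$)
$j = 98$ ($j = 44 + 54 = 98$)
$S{\left(I \right)} = \sqrt{98 + I}$ ($S{\left(I \right)} = \sqrt{I + 98} = \sqrt{98 + I}$)
$\sqrt{\left(- \frac{13763}{-22462} - \frac{12772}{-7776}\right) + S{\left(1 \left(-9\right) \right)}} = \sqrt{\left(- \frac{13763}{-22462} - \frac{12772}{-7776}\right) + \sqrt{98 + 1 \left(-9\right)}} = \sqrt{\left(\left(-13763\right) \left(- \frac{1}{22462}\right) - - \frac{3193}{1944}\right) + \sqrt{98 - 9}} = \sqrt{\left(\frac{13763}{22462} + \frac{3193}{1944}\right) + \sqrt{89}} = \sqrt{\frac{49238219}{21833064} + \sqrt{89}}$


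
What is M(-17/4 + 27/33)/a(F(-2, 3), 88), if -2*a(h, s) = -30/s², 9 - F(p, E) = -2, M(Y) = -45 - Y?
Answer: -321904/15 ≈ -21460.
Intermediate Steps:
F(p, E) = 11 (F(p, E) = 9 - 1*(-2) = 9 + 2 = 11)
a(h, s) = 15/s² (a(h, s) = -(-15)/(s²) = -(-15)/s² = 15/s²)
M(-17/4 + 27/33)/a(F(-2, 3), 88) = (-45 - (-17/4 + 27/33))/((15/88²)) = (-45 - (-17*¼ + 27*(1/33)))/((15*(1/7744))) = (-45 - (-17/4 + 9/11))/(15/7744) = (-45 - 1*(-151/44))*(7744/15) = (-45 + 151/44)*(7744/15) = -1829/44*7744/15 = -321904/15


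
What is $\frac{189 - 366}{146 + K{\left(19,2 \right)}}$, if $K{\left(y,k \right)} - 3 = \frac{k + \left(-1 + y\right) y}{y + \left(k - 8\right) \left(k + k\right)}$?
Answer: $- \frac{885}{401} \approx -2.207$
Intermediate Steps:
$K{\left(y,k \right)} = 3 + \frac{k + y \left(-1 + y\right)}{y + 2 k \left(-8 + k\right)}$ ($K{\left(y,k \right)} = 3 + \frac{k + \left(-1 + y\right) y}{y + \left(k - 8\right) \left(k + k\right)} = 3 + \frac{k + y \left(-1 + y\right)}{y + \left(-8 + k\right) 2 k} = 3 + \frac{k + y \left(-1 + y\right)}{y + 2 k \left(-8 + k\right)}$)
$\frac{189 - 366}{146 + K{\left(19,2 \right)}} = \frac{189 - 366}{146 + \frac{19^{2} - 94 + 2 \cdot 19 + 6 \cdot 2^{2}}{19 - 32 + 2 \cdot 2^{2}}} = - \frac{177}{146 + \frac{361 - 94 + 38 + 6 \cdot 4}{19 - 32 + 2 \cdot 4}} = - \frac{177}{146 + \frac{361 - 94 + 38 + 24}{19 - 32 + 8}} = - \frac{177}{146 + \frac{1}{-5} \cdot 329} = - \frac{177}{146 - \frac{329}{5}} = - \frac{177}{\frac{401}{5}} = \left(-177\right) \frac{5}{401} = - \frac{885}{401}$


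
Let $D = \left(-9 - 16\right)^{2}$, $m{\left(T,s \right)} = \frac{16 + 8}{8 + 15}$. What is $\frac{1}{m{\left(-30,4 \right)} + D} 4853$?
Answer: $\frac{111619}{14399} \approx 7.7519$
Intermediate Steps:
$m{\left(T,s \right)} = \frac{24}{23}$
$D = 625$ ($D = \left(-25\right)^{2} = 625$)
$\frac{1}{m{\left(-30,4 \right)} + D} 4853 = \frac{1}{\frac{24}{23} + 625} \cdot 4853 = \frac{1}{\frac{14399}{23}} \cdot 4853 = \frac{23}{14399} \cdot 4853 = \frac{111619}{14399}$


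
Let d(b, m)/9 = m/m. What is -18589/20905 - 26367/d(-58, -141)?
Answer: -183789812/62715 ≈ -2930.6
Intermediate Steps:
d(b, m) = 9 (d(b, m) = 9*(m/m) = 9*1 = 9)
-18589/20905 - 26367/d(-58, -141) = -18589/20905 - 26367/9 = -18589*1/20905 - 26367*1/9 = -18589/20905 - 8789/3 = -183789812/62715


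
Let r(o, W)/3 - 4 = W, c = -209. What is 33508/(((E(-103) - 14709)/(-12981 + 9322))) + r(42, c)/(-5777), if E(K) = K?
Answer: 177075663556/21392231 ≈ 8277.6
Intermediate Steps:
r(o, W) = 12 + 3*W
33508/(((E(-103) - 14709)/(-12981 + 9322))) + r(42, c)/(-5777) = 33508/(((-103 - 14709)/(-12981 + 9322))) + (12 + 3*(-209))/(-5777) = 33508/((-14812/(-3659))) + (12 - 627)*(-1/5777) = 33508/((-14812*(-1/3659))) - 615*(-1/5777) = 33508/(14812/3659) + 615/5777 = 33508*(3659/14812) + 615/5777 = 30651443/3703 + 615/5777 = 177075663556/21392231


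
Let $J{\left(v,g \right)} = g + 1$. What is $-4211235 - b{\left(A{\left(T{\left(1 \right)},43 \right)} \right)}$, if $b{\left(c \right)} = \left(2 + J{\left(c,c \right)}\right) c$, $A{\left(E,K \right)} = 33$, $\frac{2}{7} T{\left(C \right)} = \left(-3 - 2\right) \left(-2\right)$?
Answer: $-4212423$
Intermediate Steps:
$T{\left(C \right)} = 35$ ($T{\left(C \right)} = \frac{7 \left(-3 - 2\right) \left(-2\right)}{2} = \frac{7 \left(\left(-5\right) \left(-2\right)\right)}{2} = \frac{7}{2} \cdot 10 = 35$)
$J{\left(v,g \right)} = 1 + g$
$b{\left(c \right)} = c \left(3 + c\right)$ ($b{\left(c \right)} = \left(2 + \left(1 + c\right)\right) c = \left(3 + c\right) c = c \left(3 + c\right)$)
$-4211235 - b{\left(A{\left(T{\left(1 \right)},43 \right)} \right)} = -4211235 - 33 \left(3 + 33\right) = -4211235 - 33 \cdot 36 = -4211235 - 1188 = -4212423$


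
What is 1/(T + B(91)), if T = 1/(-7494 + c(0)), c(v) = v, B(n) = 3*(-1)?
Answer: -7494/22483 ≈ -0.33332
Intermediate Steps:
B(n) = -3
T = -1/7494 (T = 1/(-7494 + 0) = 1/(-7494) = -1/7494 ≈ -0.00013344)
1/(T + B(91)) = 1/(-1/7494 - 3) = 1/(-22483/7494) = -7494/22483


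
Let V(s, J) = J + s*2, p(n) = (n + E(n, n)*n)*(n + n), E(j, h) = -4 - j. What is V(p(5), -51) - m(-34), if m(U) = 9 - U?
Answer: -894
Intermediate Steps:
p(n) = 2*n*(n + n*(-4 - n)) (p(n) = (n + (-4 - n)*n)*(n + n) = (n + n*(-4 - n))*(2*n) = 2*n*(n + n*(-4 - n)))
V(s, J) = J + 2*s
V(p(5), -51) - m(-34) = (-51 + 2*(2*5²*(-3 - 1*5))) - (9 - 1*(-34)) = (-51 + 2*(2*25*(-3 - 5))) - (9 + 34) = (-51 + 2*(2*25*(-8))) - 1*43 = (-51 + 2*(-400)) - 43 = (-51 - 800) - 43 = -851 - 43 = -894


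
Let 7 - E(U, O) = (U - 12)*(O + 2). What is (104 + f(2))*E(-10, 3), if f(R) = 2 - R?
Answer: 12168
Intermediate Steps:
E(U, O) = 7 - (-12 + U)*(2 + O) (E(U, O) = 7 - (U - 12)*(O + 2) = 7 - (-12 + U)*(2 + O))
(104 + f(2))*E(-10, 3) = (104 + (2 - 1*2))*(31 - 2*(-10) + 12*3 - 1*3*(-10)) = (104 + (2 - 2))*(31 + 20 + 36 + 30) = (104 + 0)*117 = 104*117 = 12168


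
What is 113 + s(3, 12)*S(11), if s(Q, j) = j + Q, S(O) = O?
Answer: 278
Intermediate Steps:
s(Q, j) = Q + j
113 + s(3, 12)*S(11) = 113 + (3 + 12)*11 = 113 + 15*11 = 113 + 165 = 278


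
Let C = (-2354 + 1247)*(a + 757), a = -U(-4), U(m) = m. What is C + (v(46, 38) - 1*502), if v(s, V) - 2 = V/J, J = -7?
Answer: -5900527/7 ≈ -8.4293e+5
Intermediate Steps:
a = 4 (a = -1*(-4) = 4)
v(s, V) = 2 - V/7 (v(s, V) = 2 + V/(-7) = 2 + V*(-⅐) = 2 - V/7)
C = -842427 (C = (-2354 + 1247)*(4 + 757) = -1107*761 = -842427)
C + (v(46, 38) - 1*502) = -842427 + ((2 - ⅐*38) - 1*502) = -842427 + ((2 - 38/7) - 502) = -842427 + (-24/7 - 502) = -842427 - 3538/7 = -5900527/7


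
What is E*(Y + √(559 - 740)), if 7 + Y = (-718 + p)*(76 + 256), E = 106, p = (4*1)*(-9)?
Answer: -26535510 + 106*I*√181 ≈ -2.6536e+7 + 1426.1*I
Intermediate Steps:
p = -36 (p = 4*(-9) = -36)
Y = -250335 (Y = -7 + (-718 - 36)*(76 + 256) = -7 - 754*332 = -7 - 250328 = -250335)
E*(Y + √(559 - 740)) = 106*(-250335 + √(559 - 740)) = 106*(-250335 + √(-181)) = 106*(-250335 + I*√181) = -26535510 + 106*I*√181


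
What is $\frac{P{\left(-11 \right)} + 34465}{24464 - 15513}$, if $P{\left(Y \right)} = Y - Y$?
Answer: $\frac{34465}{8951} \approx 3.8504$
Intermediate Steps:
$P{\left(Y \right)} = 0$
$\frac{P{\left(-11 \right)} + 34465}{24464 - 15513} = \frac{0 + 34465}{24464 - 15513} = \frac{34465}{8951}$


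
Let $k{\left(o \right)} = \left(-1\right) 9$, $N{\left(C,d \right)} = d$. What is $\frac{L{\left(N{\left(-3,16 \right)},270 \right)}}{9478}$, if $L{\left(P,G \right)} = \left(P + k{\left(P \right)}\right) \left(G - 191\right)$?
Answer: $\frac{79}{1354} \approx 0.058346$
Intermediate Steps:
$k{\left(o \right)} = -9$
$L{\left(P,G \right)} = \left(-191 + G\right) \left(-9 + P\right)$ ($L{\left(P,G \right)} = \left(P - 9\right) \left(G - 191\right) = \left(-9 + P\right) \left(-191 + G\right) = \left(-191 + G\right) \left(-9 + P\right)$)
$\frac{L{\left(N{\left(-3,16 \right)},270 \right)}}{9478} = \frac{1719 - 3056 - 2430 + 270 \cdot 16}{9478} = \left(1719 - 3056 - 2430 + 4320\right) \frac{1}{9478} = 553 \cdot \frac{1}{9478} = \frac{79}{1354}$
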